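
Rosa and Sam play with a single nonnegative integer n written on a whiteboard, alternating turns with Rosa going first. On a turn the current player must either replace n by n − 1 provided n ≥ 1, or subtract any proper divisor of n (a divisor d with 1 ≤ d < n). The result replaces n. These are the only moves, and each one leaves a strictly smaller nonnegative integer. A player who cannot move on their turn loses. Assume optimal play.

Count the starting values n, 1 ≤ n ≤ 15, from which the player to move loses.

7

Positions with no move are L. A position that does have a move is losing for the player to move precisely when every available move leads to a winning position for the opponent. Fill in the labels:
n=0: no move → L
n=1: →0(L), so W
n=2: →1(W) only, which is W, so L
n=3: →2(L), so W
n=4: →2(L), so W
n=5: →4(W) only, which is W, so L
n=6: →5(L), so W
n=7: →6(W) only, which is W, so L
n=8: →7(L), so W
n=9: →6(W), 8(W) — all W, so L
n=10: →5(L), so W
n=11: →10(W) only, which is W, so L
n=12: →9(L), so W
n=13: →12(W) only, which is W, so L
n=14: →7(L), so W
n=15: →10(W), 12(W), 14(W) — all W, so L
L entries with 1 ≤ n ≤ 15 (n=0 is outside the asked range and is not counted): n = 2, 5, 7, 9, 11, 13, 15; that makes 7.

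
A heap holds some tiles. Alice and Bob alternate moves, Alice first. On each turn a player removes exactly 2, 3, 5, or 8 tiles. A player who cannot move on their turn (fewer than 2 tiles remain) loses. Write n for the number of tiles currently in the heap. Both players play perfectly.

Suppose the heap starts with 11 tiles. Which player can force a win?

Compute win/loss labels from the base case upward. A position with no move is L. Any other position is W if it can reach an L in one move, else L.
n=0: no move → L
n=1: no move → L
n=2: →0(L), so W
n=3: →1(L), so W
n=4: →1(L), so W
n=5: →0(L), so W
n=6: →1(L), so W
n=7: →5(W), 4(W), 2(W) — all W, so L
n=8: →0(L), so W
n=9: →7(L), so W
n=10: →7(L), so W
n=11: →9(W), 8(W), 6(W), 3(W) — all W, so L
Every move from 11 reaches a W position, so the mover loses.

Bob wins.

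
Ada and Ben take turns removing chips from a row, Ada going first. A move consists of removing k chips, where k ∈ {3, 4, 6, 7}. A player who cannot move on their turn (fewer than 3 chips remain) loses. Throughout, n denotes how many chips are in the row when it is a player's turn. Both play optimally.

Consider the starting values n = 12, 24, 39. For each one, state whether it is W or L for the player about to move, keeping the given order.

12: L, 24: W, 39: W

Build the W/L table. Terminal = L. A non-terminal position is W if it has a move to some L; otherwise it is L.
n=0: no move → L
n=1: no move → L
n=2: no move → L
n=3: →0(L), so W
n=4: →1(L), so W
n=5: →2(L), so W
n=6: →2(L), so W
n=7: →1(L), so W
n=8: →2(L), so W
n=9: →2(L), so W
n=10: →7(W), 6(W), 4(W), 3(W) — all W, so L
n=11: →8(W), 7(W), 5(W), 4(W) — all W, so L
n=12: →9(W), 8(W), 6(W), 5(W) — all W, so L
n=13: →10(L), so W
n=14: →11(L), so W
n=15: →12(L), so W
n=16: →12(L), so W
n=17: →11(L), so W
n=18: →12(L), so W
n=19: →12(L), so W
n=20: →17(W), 16(W), 14(W), 13(W) — all W, so L
n=21: →18(W), 17(W), 15(W), 14(W) — all W, so L
n=22: →19(W), 18(W), 16(W), 15(W) — all W, so L
n=23: →20(L), so W
n=24: →21(L), so W
n=25: →22(L), so W
n=26: →22(L), so W
n=27: →21(L), so W
n=28: →22(L), so W
n=29: →22(L), so W
n=30: →27(W), 26(W), 24(W), 23(W) — all W, so L
n=31: →28(W), 27(W), 25(W), 24(W) — all W, so L
n=32: →29(W), 28(W), 26(W), 25(W) — all W, so L
n=33: →30(L), so W
n=34: →31(L), so W
n=35: →32(L), so W
n=36: →32(L), so W
n=37: →31(L), so W
n=38: →32(L), so W
n=39: →32(L), so W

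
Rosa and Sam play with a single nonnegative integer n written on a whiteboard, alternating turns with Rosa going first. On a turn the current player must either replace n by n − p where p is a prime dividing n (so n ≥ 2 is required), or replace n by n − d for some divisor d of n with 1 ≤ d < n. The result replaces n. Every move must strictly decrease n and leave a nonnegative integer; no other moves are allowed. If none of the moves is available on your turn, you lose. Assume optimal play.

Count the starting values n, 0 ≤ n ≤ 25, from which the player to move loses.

Classify positions by backward induction: terminal positions (no move available) are L. From any other position, the mover wins iff some move reaches an L.
n=0: no move → L
n=1: no move → L
n=2: reaches L-position 0 → W
n=3: reaches L-position 0 → W
n=4: only reaches 2(W), 3(W), all W → L
n=5: reaches L-position 0 → W
n=6: reaches L-position 4 → W
n=7: reaches L-position 0 → W
n=8: reaches L-position 4 → W
n=9: only reaches 6(W), 8(W), all W → L
n=10: reaches L-position 9 → W
n=11: reaches L-position 0 → W
n=12: reaches L-position 9 → W
n=13: reaches L-position 0 → W
n=14: only reaches 7(W), 12(W), 13(W), all W → L
n=15: reaches L-position 14 → W
n=16: reaches L-position 14 → W
n=17: reaches L-position 0 → W
n=18: reaches L-position 9 → W
n=19: reaches L-position 0 → W
n=20: only reaches 10(W), 15(W), 16(W), 18(W), 19(W), all W → L
n=21: reaches L-position 14 → W
n=22: reaches L-position 20 → W
n=23: reaches L-position 0 → W
n=24: reaches L-position 20 → W
n=25: reaches L-position 20 → W
L entries with 0 ≤ n ≤ 25: n = 0, 1, 4, 9, 14, 20; that makes 6.

6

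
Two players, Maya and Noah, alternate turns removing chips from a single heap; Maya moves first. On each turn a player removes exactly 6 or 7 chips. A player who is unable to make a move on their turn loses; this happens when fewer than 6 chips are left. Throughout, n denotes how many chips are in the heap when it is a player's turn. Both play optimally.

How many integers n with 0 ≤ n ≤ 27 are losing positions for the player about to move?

14

Positions with no move are L. A position that does have a move is losing for the player to move precisely when every available move leads to a winning position for the opponent. Fill in the labels:
n=0: no move → L
n=1: no move → L
n=2: no move → L
n=3: no move → L
n=4: no move → L
n=5: no move → L
n=6: W (go to 0, an L position)
n=7: W (go to 1, an L position)
n=8: W (go to 2, an L position)
n=9: W (go to 3, an L position)
n=10: W (go to 4, an L position)
n=11: W (go to 5, an L position)
n=12: W (go to 5, an L position)
n=13: L (options 7(W), 6(W) are all W)
n=14: L (options 8(W), 7(W) are all W)
n=15: L (options 9(W), 8(W) are all W)
n=16: L (options 10(W), 9(W) are all W)
n=17: L (options 11(W), 10(W) are all W)
n=18: L (options 12(W), 11(W) are all W)
n=19: W (go to 13, an L position)
n=20: W (go to 14, an L position)
n=21: W (go to 15, an L position)
n=22: W (go to 16, an L position)
n=23: W (go to 17, an L position)
n=24: W (go to 18, an L position)
n=25: W (go to 18, an L position)
n=26: L (options 20(W), 19(W) are all W)
n=27: L (options 21(W), 20(W) are all W)
L entries with 0 ≤ n ≤ 27: n = 0, 1, 2, 3, 4, 5, 13, 14, 15, 16, 17, 18, 26, 27; that makes 14.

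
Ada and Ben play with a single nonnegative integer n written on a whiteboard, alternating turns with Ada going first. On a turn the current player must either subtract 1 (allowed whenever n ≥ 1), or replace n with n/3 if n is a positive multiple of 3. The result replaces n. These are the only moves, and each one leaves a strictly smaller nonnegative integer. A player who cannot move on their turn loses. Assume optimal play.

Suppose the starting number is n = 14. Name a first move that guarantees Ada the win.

Move to 13.

Work bottom-up. With no move the player to move loses. Otherwise the position is W if at least one move leads to an L position for the opponent, and L if every move leads to a W.
n=0: no move → L
n=1: W (go to 0, an L position)
n=2: L (sole option 1(W) is W)
n=3: W (go to 2, an L position)
n=4: L (sole option 3(W) is W)
n=5: W (go to 4, an L position)
n=6: W (go to 2, an L position)
n=7: L (sole option 6(W) is W)
n=8: W (go to 7, an L position)
n=9: L (options 3(W), 8(W) are all W)
n=10: W (go to 9, an L position)
n=11: L (sole option 10(W) is W)
n=12: W (go to 4, an L position)
n=13: L (sole option 12(W) is W)
n=14: W (go to 13, an L position)
From 14, the L positions reachable in one move are: 13.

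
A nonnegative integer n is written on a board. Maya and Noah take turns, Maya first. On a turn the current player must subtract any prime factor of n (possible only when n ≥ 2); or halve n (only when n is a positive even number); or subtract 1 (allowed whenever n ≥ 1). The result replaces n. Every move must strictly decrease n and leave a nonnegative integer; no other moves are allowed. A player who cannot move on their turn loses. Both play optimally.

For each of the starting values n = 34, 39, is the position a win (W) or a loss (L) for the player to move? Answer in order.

Positions with no move are L. A position that does have a move is losing for the player to move precisely when every available move leads to a winning position for the opponent. Fill in the labels:
n=0: no move → L
n=1: W (go to 0, an L position)
n=2: W (go to 0, an L position)
n=3: W (go to 0, an L position)
n=4: L (options 2(W), 3(W) are all W)
n=5: W (go to 0, an L position)
n=6: W (go to 4, an L position)
n=7: W (go to 0, an L position)
n=8: W (go to 4, an L position)
n=9: L (options 6(W), 8(W) are all W)
n=10: W (go to 9, an L position)
n=11: W (go to 0, an L position)
n=12: W (go to 9, an L position)
n=13: W (go to 0, an L position)
n=14: L (options 7(W), 12(W), 13(W) are all W)
n=15: W (go to 14, an L position)
n=16: W (go to 14, an L position)
n=17: W (go to 0, an L position)
n=18: W (go to 9, an L position)
n=19: W (go to 0, an L position)
n=20: L (options 10(W), 15(W), 18(W), 19(W) are all W)
n=21: W (go to 14, an L position)
n=22: W (go to 20, an L position)
n=23: W (go to 0, an L position)
n=24: L (options 12(W), 21(W), 22(W), 23(W) are all W)
n=25: W (go to 20, an L position)
n=26: W (go to 24, an L position)
n=27: W (go to 24, an L position)
n=28: W (go to 14, an L position)
n=29: W (go to 0, an L position)
n=30: L (options 15(W), 25(W), 27(W), 28(W), 29(W) are all W)
n=31: W (go to 0, an L position)
n=32: W (go to 30, an L position)
n=33: W (go to 30, an L position)
n=34: L (options 17(W), 32(W), 33(W) are all W)
n=35: W (go to 30, an L position)
n=36: W (go to 34, an L position)
n=37: W (go to 0, an L position)
n=38: L (options 19(W), 36(W), 37(W) are all W)
n=39: W (go to 38, an L position)

34: L, 39: W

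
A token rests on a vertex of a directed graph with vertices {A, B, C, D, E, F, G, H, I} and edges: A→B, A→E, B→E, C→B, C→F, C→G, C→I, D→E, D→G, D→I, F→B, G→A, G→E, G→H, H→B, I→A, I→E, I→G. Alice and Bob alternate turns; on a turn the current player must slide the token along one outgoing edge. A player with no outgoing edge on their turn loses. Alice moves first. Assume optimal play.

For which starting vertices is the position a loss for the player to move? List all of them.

E, F, H

Classify positions by backward induction: terminal positions (no move available) are L. From any other position, the mover wins iff some move reaches an L.
Every edge goes from a vertex to one that appears earlier in the order E, B, A, H, G, F, I, D, C, so processing vertices in that order labels each vertex after all of its successors.
E: no outgoing edge → L
B: reaches L-position E → W
A: reaches L-position E → W
H: only reaches B(W), which is W → L
G: reaches L-position H → W
F: only reaches B(W), which is W → L
I: reaches L-position E → W
D: reaches L-position E → W
C: reaches L-position F → W
Reading off the rows marked L gives the requested list; there are 3 such vertices.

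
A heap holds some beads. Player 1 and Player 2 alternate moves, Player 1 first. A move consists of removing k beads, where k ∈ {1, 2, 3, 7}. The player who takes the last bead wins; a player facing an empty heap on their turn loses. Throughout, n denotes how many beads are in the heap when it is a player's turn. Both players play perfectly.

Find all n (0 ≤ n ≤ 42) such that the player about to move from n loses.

0, 4, 8, 12, 16, 20, 24, 28, 32, 36, 40

Build the W/L table. Terminal = L. A non-terminal position is W if it has a move to some L; otherwise it is L.
n=0: no move → L
n=1: can move to 0, which is L ⇒ W
n=2: can move to 0, which is L ⇒ W
n=3: can move to 0, which is L ⇒ W
n=4: moves to 3(W), 2(W), 1(W); every one is W ⇒ L
n=5: can move to 4, which is L ⇒ W
n=6: can move to 4, which is L ⇒ W
n=7: can move to 4, which is L ⇒ W
n=8: moves to 7(W), 6(W), 5(W), 1(W); every one is W ⇒ L
n=9: can move to 8, which is L ⇒ W
n=10: can move to 8, which is L ⇒ W
n=11: can move to 8, which is L ⇒ W
n=12: moves to 11(W), 10(W), 9(W), 5(W); every one is W ⇒ L
n=13: can move to 12, which is L ⇒ W
n=14: can move to 12, which is L ⇒ W
n=15: can move to 12, which is L ⇒ W
n=16: moves to 15(W), 14(W), 13(W), 9(W); every one is W ⇒ L
n=17: can move to 16, which is L ⇒ W
n=18: can move to 16, which is L ⇒ W
n=19: can move to 16, which is L ⇒ W
n=20: moves to 19(W), 18(W), 17(W), 13(W); every one is W ⇒ L
n=21: can move to 20, which is L ⇒ W
n=22: can move to 20, which is L ⇒ W
n=23: can move to 20, which is L ⇒ W
n=24: moves to 23(W), 22(W), 21(W), 17(W); every one is W ⇒ L
n=25: can move to 24, which is L ⇒ W
n=26: can move to 24, which is L ⇒ W
n=27: can move to 24, which is L ⇒ W
n=28: moves to 27(W), 26(W), 25(W), 21(W); every one is W ⇒ L
n=29: can move to 28, which is L ⇒ W
n=30: can move to 28, which is L ⇒ W
n=31: can move to 28, which is L ⇒ W
n=32: moves to 31(W), 30(W), 29(W), 25(W); every one is W ⇒ L
n=33: can move to 32, which is L ⇒ W
n=34: can move to 32, which is L ⇒ W
n=35: can move to 32, which is L ⇒ W
n=36: moves to 35(W), 34(W), 33(W), 29(W); every one is W ⇒ L
n=37: can move to 36, which is L ⇒ W
n=38: can move to 36, which is L ⇒ W
n=39: can move to 36, which is L ⇒ W
n=40: moves to 39(W), 38(W), 37(W), 33(W); every one is W ⇒ L
n=41: can move to 40, which is L ⇒ W
n=42: can move to 40, which is L ⇒ W
The losing starting values of n are exactly the entries labelled L in this table (11 of them).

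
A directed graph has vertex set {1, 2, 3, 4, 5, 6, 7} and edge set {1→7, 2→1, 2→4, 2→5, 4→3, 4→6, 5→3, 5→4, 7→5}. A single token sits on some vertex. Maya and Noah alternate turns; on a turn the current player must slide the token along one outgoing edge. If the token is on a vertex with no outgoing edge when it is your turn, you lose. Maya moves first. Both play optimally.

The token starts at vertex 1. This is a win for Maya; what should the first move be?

Classify positions by backward induction: terminal positions (no move available) are L. From any other position, the mover wins iff some move reaches an L.
Every edge goes from a vertex to one that appears earlier in the order 3, 6, 4, 5, 7, 1, 2, so processing vertices in that order labels each vertex after all of its successors.
3: no outgoing edge → L
6: no outgoing edge → L
4: →6(L), so W
5: →3(L), so W
7: →5(W) only, which is W, so L
1: →7(L), so W
2: →1(W), 5(W), 4(W) — all W, so L
From 1, the L positions reachable in one move are: 7.

Move to 7.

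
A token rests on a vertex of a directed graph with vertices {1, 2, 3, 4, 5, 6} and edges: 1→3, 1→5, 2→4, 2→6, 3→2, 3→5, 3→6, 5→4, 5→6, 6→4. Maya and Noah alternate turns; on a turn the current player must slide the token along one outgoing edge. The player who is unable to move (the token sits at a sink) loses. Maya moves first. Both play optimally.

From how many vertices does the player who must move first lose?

Use the standard recursion: the mover loses at a terminal position; elsewhere, the mover wins exactly when some move hands the opponent an L position.
Every edge goes from a vertex to one that appears earlier in the order 4, 6, 2, 5, 3, 1, so processing vertices in that order labels each vertex after all of its successors.
4: no outgoing edge → L
6: reaches L-position 4 → W
2: reaches L-position 4 → W
5: reaches L-position 4 → W
3: only reaches 5(W), 2(W), 6(W), all W → L
1: reaches L-position 3 → W
The L vertices are 3, 4; that is 2 in all.

2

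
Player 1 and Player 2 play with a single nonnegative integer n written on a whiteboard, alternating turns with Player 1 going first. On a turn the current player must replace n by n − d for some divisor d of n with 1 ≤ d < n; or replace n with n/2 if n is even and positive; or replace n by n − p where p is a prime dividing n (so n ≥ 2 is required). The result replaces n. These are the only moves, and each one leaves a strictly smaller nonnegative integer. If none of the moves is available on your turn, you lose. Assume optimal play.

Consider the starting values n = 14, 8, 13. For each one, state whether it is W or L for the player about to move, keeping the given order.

Classify positions by backward induction: terminal positions (no move available) are L. From any other position, the mover wins iff some move reaches an L.
n=0: no move → L
n=1: no move → L
n=2: W (go to 0, an L position)
n=3: W (go to 0, an L position)
n=4: L (options 2(W), 3(W) are all W)
n=5: W (go to 0, an L position)
n=6: W (go to 4, an L position)
n=7: W (go to 0, an L position)
n=8: W (go to 4, an L position)
n=9: L (options 6(W), 8(W) are all W)
n=10: W (go to 9, an L position)
n=11: W (go to 0, an L position)
n=12: W (go to 9, an L position)
n=13: W (go to 0, an L position)
n=14: L (options 7(W), 12(W), 13(W) are all W)

14: L, 8: W, 13: W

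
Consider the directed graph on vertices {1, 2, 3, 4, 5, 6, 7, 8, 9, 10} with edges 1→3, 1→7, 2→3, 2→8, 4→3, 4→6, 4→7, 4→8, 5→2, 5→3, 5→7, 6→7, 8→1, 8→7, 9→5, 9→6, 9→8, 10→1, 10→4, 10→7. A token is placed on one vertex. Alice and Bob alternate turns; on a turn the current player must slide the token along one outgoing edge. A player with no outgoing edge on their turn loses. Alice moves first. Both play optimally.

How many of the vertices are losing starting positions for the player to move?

3

Classify positions by backward induction: terminal positions (no move available) are L. From any other position, the mover wins iff some move reaches an L.
Every edge goes from a vertex to one that appears earlier in the order 7, 3, 1, 6, 8, 4, 10, 2, 5, 9, so processing vertices in that order labels each vertex after all of its successors.
7: no outgoing edge → L
3: no outgoing edge → L
1: →3(L), so W
6: →7(L), so W
8: →7(L), so W
4: →3(L), so W
10: →7(L), so W
2: →3(L), so W
5: →3(L), so W
9: →5(W), 8(W), 6(W) — all W, so L
The L vertices are 3, 7, 9; that is 3 in all.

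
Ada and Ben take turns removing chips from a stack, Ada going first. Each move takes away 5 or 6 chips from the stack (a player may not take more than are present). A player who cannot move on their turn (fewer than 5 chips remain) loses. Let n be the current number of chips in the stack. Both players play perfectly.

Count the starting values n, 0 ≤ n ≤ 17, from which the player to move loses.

10

Build the W/L table. Terminal = L. A non-terminal position is W if it has a move to some L; otherwise it is L.
n=0: no move → L
n=1: no move → L
n=2: no move → L
n=3: no move → L
n=4: no move → L
n=5: →0(L), so W
n=6: →1(L), so W
n=7: →2(L), so W
n=8: →3(L), so W
n=9: →4(L), so W
n=10: →4(L), so W
n=11: →6(W), 5(W) — all W, so L
n=12: →7(W), 6(W) — all W, so L
n=13: →8(W), 7(W) — all W, so L
n=14: →9(W), 8(W) — all W, so L
n=15: →10(W), 9(W) — all W, so L
n=16: →11(L), so W
n=17: →12(L), so W
L entries with 0 ≤ n ≤ 17: n = 0, 1, 2, 3, 4, 11, 12, 13, 14, 15; that makes 10.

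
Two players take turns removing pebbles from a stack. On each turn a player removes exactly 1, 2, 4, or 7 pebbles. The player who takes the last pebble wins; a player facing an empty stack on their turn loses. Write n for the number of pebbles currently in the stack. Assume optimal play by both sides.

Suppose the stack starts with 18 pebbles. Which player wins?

The second player wins.

Label each position W (a win for the player to move) or L (a loss). A position with no legal move is L; any other position is W exactly when some move reaches an L, and L when every move reaches a W.
n=0: no move → L
n=1: reaches L-position 0 → W
n=2: reaches L-position 0 → W
n=3: only reaches 2(W), 1(W), all W → L
n=4: reaches L-position 3 → W
n=5: reaches L-position 3 → W
n=6: only reaches 5(W), 4(W), 2(W), all W → L
n=7: reaches L-position 6 → W
n=8: reaches L-position 6 → W
n=9: only reaches 8(W), 7(W), 5(W), 2(W), all W → L
n=10: reaches L-position 9 → W
n=11: reaches L-position 9 → W
n=12: only reaches 11(W), 10(W), 8(W), 5(W), all W → L
n=13: reaches L-position 12 → W
n=14: reaches L-position 12 → W
n=15: only reaches 14(W), 13(W), 11(W), 8(W), all W → L
n=16: reaches L-position 15 → W
n=17: reaches L-position 15 → W
n=18: only reaches 17(W), 16(W), 14(W), 11(W), all W → L
The starting position 18 is L: whatever the player to move does, the opponent receives a W position.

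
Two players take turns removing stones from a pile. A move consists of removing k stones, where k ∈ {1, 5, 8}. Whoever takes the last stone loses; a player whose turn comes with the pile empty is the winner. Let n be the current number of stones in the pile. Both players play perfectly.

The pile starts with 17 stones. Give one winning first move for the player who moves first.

Classify positions by backward induction: terminal positions (no move available) are W. From any other position, the mover wins iff some move reaches an L.
n=0: no move; the opponent has just taken the last stone and therefore loses → W
n=1: only reaches 0(W), which is W → L
n=2: reaches L-position 1 → W
n=3: only reaches 2(W), which is W → L
n=4: reaches L-position 3 → W
n=5: only reaches 4(W), 0(W), all W → L
n=6: reaches L-position 5 → W
n=7: only reaches 6(W), 2(W), all W → L
n=8: reaches L-position 7 → W
n=9: reaches L-position 1 → W
n=10: reaches L-position 5 → W
n=11: reaches L-position 3 → W
n=12: reaches L-position 7 → W
n=13: reaches L-position 5 → W
n=14: only reaches 13(W), 9(W), 6(W), all W → L
n=15: reaches L-position 14 → W
n=16: only reaches 15(W), 11(W), 8(W), all W → L
n=17: reaches L-position 16 → W
From 17, the L positions reachable in one move are: 16.

Remove 1, leaving 16.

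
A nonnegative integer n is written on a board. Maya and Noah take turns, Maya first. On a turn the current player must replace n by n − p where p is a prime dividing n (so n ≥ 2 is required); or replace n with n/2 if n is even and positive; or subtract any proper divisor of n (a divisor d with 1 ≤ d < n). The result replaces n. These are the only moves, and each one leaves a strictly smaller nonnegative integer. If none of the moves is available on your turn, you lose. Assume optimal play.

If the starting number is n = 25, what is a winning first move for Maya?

Move to 20.

Label each position W (a win for the player to move) or L (a loss). A position with no legal move is L; any other position is W exactly when some move reaches an L, and L when every move reaches a W.
n=0: no move → L
n=1: no move → L
n=2: reaches L-position 0 → W
n=3: reaches L-position 0 → W
n=4: only reaches 2(W), 3(W), all W → L
n=5: reaches L-position 0 → W
n=6: reaches L-position 4 → W
n=7: reaches L-position 0 → W
n=8: reaches L-position 4 → W
n=9: only reaches 6(W), 8(W), all W → L
n=10: reaches L-position 9 → W
n=11: reaches L-position 0 → W
n=12: reaches L-position 9 → W
n=13: reaches L-position 0 → W
n=14: only reaches 7(W), 12(W), 13(W), all W → L
n=15: reaches L-position 14 → W
n=16: reaches L-position 14 → W
n=17: reaches L-position 0 → W
n=18: reaches L-position 9 → W
n=19: reaches L-position 0 → W
n=20: only reaches 10(W), 15(W), 16(W), 18(W), 19(W), all W → L
n=21: reaches L-position 14 → W
n=22: reaches L-position 20 → W
n=23: reaches L-position 0 → W
n=24: reaches L-position 20 → W
n=25: reaches L-position 20 → W
From 25, the L positions reachable in one move are: 20.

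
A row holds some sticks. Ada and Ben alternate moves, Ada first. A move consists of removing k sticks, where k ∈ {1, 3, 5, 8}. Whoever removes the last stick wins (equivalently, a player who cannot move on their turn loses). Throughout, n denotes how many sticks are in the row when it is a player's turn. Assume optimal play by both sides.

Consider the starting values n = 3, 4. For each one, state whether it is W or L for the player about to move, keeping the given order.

3: W, 4: L

Build the W/L table. Terminal = L. A non-terminal position is W if it has a move to some L; otherwise it is L.
n=0: no move → L
n=1: →0(L), so W
n=2: →1(W) only, which is W, so L
n=3: →2(L), so W
n=4: →3(W), 1(W) — all W, so L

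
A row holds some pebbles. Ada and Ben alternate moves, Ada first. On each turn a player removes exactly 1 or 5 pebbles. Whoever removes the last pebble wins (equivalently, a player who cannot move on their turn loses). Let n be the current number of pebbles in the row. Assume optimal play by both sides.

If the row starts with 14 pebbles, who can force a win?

Ben wins.

Label each position W (a win for the player to move) or L (a loss). A position with no legal move is L; any other position is W exactly when some move reaches an L, and L when every move reaches a W.
n=0: no move → L
n=1: reaches L-position 0 → W
n=2: only reaches 1(W), which is W → L
n=3: reaches L-position 2 → W
n=4: only reaches 3(W), which is W → L
n=5: reaches L-position 4 → W
n=6: only reaches 5(W), 1(W), all W → L
n=7: reaches L-position 6 → W
n=8: only reaches 7(W), 3(W), all W → L
n=9: reaches L-position 8 → W
n=10: only reaches 9(W), 5(W), all W → L
n=11: reaches L-position 10 → W
n=12: only reaches 11(W), 7(W), all W → L
n=13: reaches L-position 12 → W
n=14: only reaches 13(W), 9(W), all W → L
The starting position 14 is L: whatever Ada does, the opponent receives a W position.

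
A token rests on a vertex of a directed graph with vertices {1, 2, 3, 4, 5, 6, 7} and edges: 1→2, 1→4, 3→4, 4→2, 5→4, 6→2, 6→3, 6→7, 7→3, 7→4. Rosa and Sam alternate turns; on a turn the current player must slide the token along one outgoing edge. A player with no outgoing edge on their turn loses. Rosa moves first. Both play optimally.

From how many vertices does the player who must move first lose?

Work bottom-up. With no move the player to move loses. Otherwise the position is W if at least one move leads to an L position for the opponent, and L if every move leads to a W.
Every edge goes from a vertex to one that appears earlier in the order 2, 4, 3, 7, 1, 5, 6, so processing vertices in that order labels each vertex after all of its successors.
2: no outgoing edge → L
4: →2(L), so W
3: →4(W) only, which is W, so L
7: →3(L), so W
1: →2(L), so W
5: →4(W) only, which is W, so L
6: →3(L), so W
The L vertices are 2, 3, 5; that is 3 in all.

3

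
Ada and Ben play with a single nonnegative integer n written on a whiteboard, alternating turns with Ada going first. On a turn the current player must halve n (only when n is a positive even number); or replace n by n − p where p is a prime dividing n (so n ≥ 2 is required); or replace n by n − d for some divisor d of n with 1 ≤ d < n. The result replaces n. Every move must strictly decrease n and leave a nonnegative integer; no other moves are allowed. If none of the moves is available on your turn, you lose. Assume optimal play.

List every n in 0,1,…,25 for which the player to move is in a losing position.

Work bottom-up. With no move the player to move loses. Otherwise the position is W if at least one move leads to an L position for the opponent, and L if every move leads to a W.
n=0: no move → L
n=1: no move → L
n=2: reaches L-position 0 → W
n=3: reaches L-position 0 → W
n=4: only reaches 2(W), 3(W), all W → L
n=5: reaches L-position 0 → W
n=6: reaches L-position 4 → W
n=7: reaches L-position 0 → W
n=8: reaches L-position 4 → W
n=9: only reaches 6(W), 8(W), all W → L
n=10: reaches L-position 9 → W
n=11: reaches L-position 0 → W
n=12: reaches L-position 9 → W
n=13: reaches L-position 0 → W
n=14: only reaches 7(W), 12(W), 13(W), all W → L
n=15: reaches L-position 14 → W
n=16: reaches L-position 14 → W
n=17: reaches L-position 0 → W
n=18: reaches L-position 9 → W
n=19: reaches L-position 0 → W
n=20: only reaches 10(W), 15(W), 16(W), 18(W), 19(W), all W → L
n=21: reaches L-position 14 → W
n=22: reaches L-position 20 → W
n=23: reaches L-position 0 → W
n=24: reaches L-position 20 → W
n=25: reaches L-position 20 → W
The losing starting values of n are exactly the entries labelled L in this table (6 of them).

0, 1, 4, 9, 14, 20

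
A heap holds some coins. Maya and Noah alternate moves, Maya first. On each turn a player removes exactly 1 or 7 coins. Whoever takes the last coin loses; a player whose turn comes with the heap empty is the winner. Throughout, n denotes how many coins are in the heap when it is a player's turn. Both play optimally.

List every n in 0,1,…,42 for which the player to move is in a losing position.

1, 3, 5, 7, 9, 11, 13, 15, 17, 19, 21, 23, 25, 27, 29, 31, 33, 35, 37, 39, 41

Work bottom-up. With no move the player to move wins. Otherwise the position is W if at least one move leads to an L position for the opponent, and L if every move leads to a W.
n=0: no move; the opponent has just taken the last coin and therefore loses → W
n=1: the only move is to 0(W), a W ⇒ L
n=2: can move to 1, which is L ⇒ W
n=3: the only move is to 2(W), a W ⇒ L
n=4: can move to 3, which is L ⇒ W
n=5: the only move is to 4(W), a W ⇒ L
n=6: can move to 5, which is L ⇒ W
n=7: moves to 6(W), 0(W); every one is W ⇒ L
n=8: can move to 7, which is L ⇒ W
n=9: moves to 8(W), 2(W); every one is W ⇒ L
n=10: can move to 9, which is L ⇒ W
n=11: moves to 10(W), 4(W); every one is W ⇒ L
n=12: can move to 11, which is L ⇒ W
n=13: moves to 12(W), 6(W); every one is W ⇒ L
n=14: can move to 13, which is L ⇒ W
n=15: moves to 14(W), 8(W); every one is W ⇒ L
n=16: can move to 15, which is L ⇒ W
n=17: moves to 16(W), 10(W); every one is W ⇒ L
n=18: can move to 17, which is L ⇒ W
n=19: moves to 18(W), 12(W); every one is W ⇒ L
n=20: can move to 19, which is L ⇒ W
n=21: moves to 20(W), 14(W); every one is W ⇒ L
n=22: can move to 21, which is L ⇒ W
n=23: moves to 22(W), 16(W); every one is W ⇒ L
n=24: can move to 23, which is L ⇒ W
n=25: moves to 24(W), 18(W); every one is W ⇒ L
n=26: can move to 25, which is L ⇒ W
n=27: moves to 26(W), 20(W); every one is W ⇒ L
n=28: can move to 27, which is L ⇒ W
n=29: moves to 28(W), 22(W); every one is W ⇒ L
n=30: can move to 29, which is L ⇒ W
n=31: moves to 30(W), 24(W); every one is W ⇒ L
n=32: can move to 31, which is L ⇒ W
n=33: moves to 32(W), 26(W); every one is W ⇒ L
n=34: can move to 33, which is L ⇒ W
n=35: moves to 34(W), 28(W); every one is W ⇒ L
n=36: can move to 35, which is L ⇒ W
n=37: moves to 36(W), 30(W); every one is W ⇒ L
n=38: can move to 37, which is L ⇒ W
n=39: moves to 38(W), 32(W); every one is W ⇒ L
n=40: can move to 39, which is L ⇒ W
n=41: moves to 40(W), 34(W); every one is W ⇒ L
n=42: can move to 41, which is L ⇒ W
The losing starting values of n are exactly the entries labelled L in this table (21 of them).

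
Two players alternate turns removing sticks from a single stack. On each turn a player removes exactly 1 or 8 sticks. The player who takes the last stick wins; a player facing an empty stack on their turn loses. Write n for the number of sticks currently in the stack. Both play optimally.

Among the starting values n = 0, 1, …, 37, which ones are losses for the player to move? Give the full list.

Positions with no move are L. A position that does have a move is losing for the player to move precisely when every available move leads to a winning position for the opponent. Fill in the labels:
n=0: no move → L
n=1: can move to 0, which is L ⇒ W
n=2: the only move is to 1(W), a W ⇒ L
n=3: can move to 2, which is L ⇒ W
n=4: the only move is to 3(W), a W ⇒ L
n=5: can move to 4, which is L ⇒ W
n=6: the only move is to 5(W), a W ⇒ L
n=7: can move to 6, which is L ⇒ W
n=8: can move to 0, which is L ⇒ W
n=9: moves to 8(W), 1(W); every one is W ⇒ L
n=10: can move to 9, which is L ⇒ W
n=11: moves to 10(W), 3(W); every one is W ⇒ L
n=12: can move to 11, which is L ⇒ W
n=13: moves to 12(W), 5(W); every one is W ⇒ L
n=14: can move to 13, which is L ⇒ W
n=15: moves to 14(W), 7(W); every one is W ⇒ L
n=16: can move to 15, which is L ⇒ W
n=17: can move to 9, which is L ⇒ W
n=18: moves to 17(W), 10(W); every one is W ⇒ L
n=19: can move to 18, which is L ⇒ W
n=20: moves to 19(W), 12(W); every one is W ⇒ L
n=21: can move to 20, which is L ⇒ W
n=22: moves to 21(W), 14(W); every one is W ⇒ L
n=23: can move to 22, which is L ⇒ W
n=24: moves to 23(W), 16(W); every one is W ⇒ L
n=25: can move to 24, which is L ⇒ W
n=26: can move to 18, which is L ⇒ W
n=27: moves to 26(W), 19(W); every one is W ⇒ L
n=28: can move to 27, which is L ⇒ W
n=29: moves to 28(W), 21(W); every one is W ⇒ L
n=30: can move to 29, which is L ⇒ W
n=31: moves to 30(W), 23(W); every one is W ⇒ L
n=32: can move to 31, which is L ⇒ W
n=33: moves to 32(W), 25(W); every one is W ⇒ L
n=34: can move to 33, which is L ⇒ W
n=35: can move to 27, which is L ⇒ W
n=36: moves to 35(W), 28(W); every one is W ⇒ L
n=37: can move to 36, which is L ⇒ W
Reading off the rows marked L gives the requested list; there are 17 such values of n.

0, 2, 4, 6, 9, 11, 13, 15, 18, 20, 22, 24, 27, 29, 31, 33, 36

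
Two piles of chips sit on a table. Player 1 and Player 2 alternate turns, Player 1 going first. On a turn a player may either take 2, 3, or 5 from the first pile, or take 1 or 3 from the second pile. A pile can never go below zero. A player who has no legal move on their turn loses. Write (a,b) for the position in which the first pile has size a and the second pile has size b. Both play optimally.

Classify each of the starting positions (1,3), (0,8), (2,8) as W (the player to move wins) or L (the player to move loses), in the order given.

(1,3): W, (0,8): L, (2,8): W

Positions with no move are L. A position that does have a move is losing for the player to move precisely when every available move leads to a winning position for the opponent. Fill in the labels:
No move ever increases a pile, so every position that can arise here has a ≤ 2 and b ≤ 8; it is enough to label the cells with 0 ≤ a ≤ 2 and 0 ≤ b ≤ 8.
Every move lowers a or b (never raises either), so fill the grid row by row in increasing a, and left to right within a row: each cell's successors are then already labelled.
      b=0  b=1  b=2  b=3  b=4  b=5  b=6  b=7  b=8
a=0:    L    W    L    W    L    W    L    W    L
a=1:    L    W    L    W    L    W    L    W    L
a=2:    W    L    W    L    W    L    W    L    W
Cells with no legal move (terminal, hence L): (0,0), (1,0).
The remaining L cells, each justified by listing all of its moves:
(0,2): →(0,1)(W) only, which is W, so L
(0,4): →(0,3)(W), (0,1)(W) — all W, so L
(0,6): →(0,5)(W), (0,3)(W) — all W, so L
(0,8): →(0,7)(W), (0,5)(W) — all W, so L
(1,2): →(1,1)(W) only, which is W, so L
(1,4): →(1,3)(W), (1,1)(W) — all W, so L
(1,6): →(1,5)(W), (1,3)(W) — all W, so L
(1,8): →(1,7)(W), (1,5)(W) — all W, so L
(2,1): →(0,1)(W), (2,0)(W) — all W, so L
(2,3): →(0,3)(W), (2,2)(W), (2,0)(W) — all W, so L
(2,5): →(0,5)(W), (2,4)(W), (2,2)(W) — all W, so L
(2,7): →(0,7)(W), (2,6)(W), (2,4)(W) — all W, so L
Every other cell has at least one move into one of the L cells above, so it is W.
(1,3): the move to (1,2) reaches an L cell, so W
(0,8): one of the L cells justified above, so L
(2,8): the move to (0,8) reaches an L cell, so W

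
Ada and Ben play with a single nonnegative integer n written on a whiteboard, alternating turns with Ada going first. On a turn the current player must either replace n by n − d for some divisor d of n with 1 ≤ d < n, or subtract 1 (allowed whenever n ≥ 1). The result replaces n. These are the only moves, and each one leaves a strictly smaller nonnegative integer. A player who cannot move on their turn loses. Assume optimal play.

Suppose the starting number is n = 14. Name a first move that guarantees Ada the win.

Move to 7.

Use the standard recursion: the mover loses at a terminal position; elsewhere, the mover wins exactly when some move hands the opponent an L position.
n=0: no move → L
n=1: reaches L-position 0 → W
n=2: only reaches 1(W), which is W → L
n=3: reaches L-position 2 → W
n=4: reaches L-position 2 → W
n=5: only reaches 4(W), which is W → L
n=6: reaches L-position 5 → W
n=7: only reaches 6(W), which is W → L
n=8: reaches L-position 7 → W
n=9: only reaches 6(W), 8(W), all W → L
n=10: reaches L-position 5 → W
n=11: only reaches 10(W), which is W → L
n=12: reaches L-position 9 → W
n=13: only reaches 12(W), which is W → L
n=14: reaches L-position 7 → W
From 14, the L positions reachable in one move are: 7, 13. Any move reaching one of these is winning.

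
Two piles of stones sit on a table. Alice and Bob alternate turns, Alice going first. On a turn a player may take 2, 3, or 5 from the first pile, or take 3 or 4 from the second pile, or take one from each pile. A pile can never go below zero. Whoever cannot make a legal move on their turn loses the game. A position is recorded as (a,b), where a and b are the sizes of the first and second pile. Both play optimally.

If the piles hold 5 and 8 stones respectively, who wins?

Build the W/L table. Terminal = L. A non-terminal position is W if it has a move to some L; otherwise it is L.
No move ever increases a pile, so every position that can arise here has a ≤ 5 and b ≤ 8; it is enough to label the cells with 0 ≤ a ≤ 5 and 0 ≤ b ≤ 8.
Every move lowers a or b (never raises either), so fill the grid row by row in increasing a, and left to right within a row: each cell's successors are then already labelled.
      b=0  b=1  b=2  b=3  b=4  b=5  b=6  b=7  b=8
a=0:    L    L    L    W    W    W    W    L    L
a=1:    L    W    W    W    W    L    L    L    W
a=2:    W    W    W    L    L    L    W    W    W
a=3:    W    W    W    L    W    W    W    W    W
a=4:    W    L    L    W    W    W    W    W    L
a=5:    W    W    W    W    W    W    L    W    W
Cells with no legal move (terminal, hence L): (0,0), (0,1), (0,2), (1,0).
The remaining L cells, each justified by listing all of its moves:
(0,7): →(0,4)(W), (0,3)(W) — all W, so L
(0,8): →(0,5)(W), (0,4)(W) — all W, so L
(1,5): →(1,2)(W), (1,1)(W), (0,4)(W) — all W, so L
(1,6): →(1,3)(W), (1,2)(W), (0,5)(W) — all W, so L
(1,7): →(1,4)(W), (1,3)(W), (0,6)(W) — all W, so L
(2,3): →(0,3)(W), (2,0)(W), (1,2)(W) — all W, so L
(2,4): →(0,4)(W), (2,1)(W), (2,0)(W), (1,3)(W) — all W, so L
(2,5): →(0,5)(W), (2,2)(W), (2,1)(W), (1,4)(W) — all W, so L
(3,3): →(1,3)(W), (0,3)(W), (3,0)(W), (2,2)(W) — all W, so L
(4,1): →(2,1)(W), (1,1)(W), (3,0)(W) — all W, so L
(4,2): →(2,2)(W), (1,2)(W), (3,1)(W) — all W, so L
(4,8): →(2,8)(W), (1,8)(W), (4,5)(W), (4,4)(W), (3,7)(W) — all W, so L
(5,6): →(3,6)(W), (2,6)(W), (0,6)(W), (5,3)(W), (5,2)(W), (4,5)(W) — all W, so L
Every other cell has at least one move into one of the L cells above, so it is W.
The starting position (5,8) is W: Alice should move to (0,8), handing over an L position.

Alice wins.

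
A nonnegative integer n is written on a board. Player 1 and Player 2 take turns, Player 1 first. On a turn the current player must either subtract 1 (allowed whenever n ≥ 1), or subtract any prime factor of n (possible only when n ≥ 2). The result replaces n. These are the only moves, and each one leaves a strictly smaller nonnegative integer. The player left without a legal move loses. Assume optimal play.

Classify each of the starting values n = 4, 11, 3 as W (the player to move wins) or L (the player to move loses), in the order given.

4: L, 11: W, 3: W

Label each position W (a win for the player to move) or L (a loss). A position with no legal move is L; any other position is W exactly when some move reaches an L, and L when every move reaches a W.
n=0: no move → L
n=1: W (go to 0, an L position)
n=2: W (go to 0, an L position)
n=3: W (go to 0, an L position)
n=4: L (options 2(W), 3(W) are all W)
n=5: W (go to 0, an L position)
n=6: W (go to 4, an L position)
n=7: W (go to 0, an L position)
n=8: L (options 6(W), 7(W) are all W)
n=9: W (go to 8, an L position)
n=10: W (go to 8, an L position)
n=11: W (go to 0, an L position)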